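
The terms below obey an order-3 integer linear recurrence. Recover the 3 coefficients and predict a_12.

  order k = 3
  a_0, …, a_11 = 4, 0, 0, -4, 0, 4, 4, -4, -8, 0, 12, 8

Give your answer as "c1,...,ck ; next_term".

0,-1,-1 ; -12

  a_3 = 0·0 + -1·0 + -1·4 = -4
  a_4 = 0·-4 + -1·0 + -1·0 = 0
  a_5 = 0·0 + -1·-4 + -1·0 = 4
  a_6 = 0·4 + -1·0 + -1·-4 = 4
  a_7 = 0·4 + -1·4 + -1·0 = -4
  a_8 = 0·-4 + -1·4 + -1·4 = -8
  a_9 = 0·-8 + -1·-4 + -1·4 = 0
  a_10 = 0·0 + -1·-8 + -1·-4 = 12
  a_11 = 0·12 + -1·0 + -1·-8 = 8
  a_12 = 0·8 + -1·12 + -1·0 = -12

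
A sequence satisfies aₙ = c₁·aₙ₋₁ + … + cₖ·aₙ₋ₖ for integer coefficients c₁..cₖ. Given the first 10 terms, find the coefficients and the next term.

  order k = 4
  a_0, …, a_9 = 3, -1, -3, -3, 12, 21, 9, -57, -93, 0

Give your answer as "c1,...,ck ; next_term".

1,-1,-3,3 ; 291

  a_4 = 1·-3 + -1·-3 + -3·-1 + 3·3 = 12
  a_5 = 1·12 + -1·-3 + -3·-3 + 3·-1 = 21
  a_6 = 1·21 + -1·12 + -3·-3 + 3·-3 = 9
  a_7 = 1·9 + -1·21 + -3·12 + 3·-3 = -57
  a_8 = 1·-57 + -1·9 + -3·21 + 3·12 = -93
  a_9 = 1·-93 + -1·-57 + -3·9 + 3·21 = 0
  a_10 = 1·0 + -1·-93 + -3·-57 + 3·9 = 291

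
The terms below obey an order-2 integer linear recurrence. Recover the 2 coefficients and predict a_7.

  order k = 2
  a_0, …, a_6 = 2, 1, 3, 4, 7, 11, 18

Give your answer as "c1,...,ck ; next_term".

  a_2 = 1·1 + 1·2 = 3
  a_3 = 1·3 + 1·1 = 4
  a_4 = 1·4 + 1·3 = 7
  a_5 = 1·7 + 1·4 = 11
  a_6 = 1·11 + 1·7 = 18
  a_7 = 1·18 + 1·11 = 29

1,1 ; 29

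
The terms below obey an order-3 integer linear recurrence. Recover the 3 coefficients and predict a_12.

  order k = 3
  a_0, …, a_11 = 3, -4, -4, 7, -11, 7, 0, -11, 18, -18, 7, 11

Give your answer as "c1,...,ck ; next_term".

  a_3 = -1·-4 + 0·-4 + 1·3 = 7
  a_4 = -1·7 + 0·-4 + 1·-4 = -11
  a_5 = -1·-11 + 0·7 + 1·-4 = 7
  a_6 = -1·7 + 0·-11 + 1·7 = 0
  a_7 = -1·0 + 0·7 + 1·-11 = -11
  a_8 = -1·-11 + 0·0 + 1·7 = 18
  a_9 = -1·18 + 0·-11 + 1·0 = -18
  a_10 = -1·-18 + 0·18 + 1·-11 = 7
  a_11 = -1·7 + 0·-18 + 1·18 = 11
  a_12 = -1·11 + 0·7 + 1·-18 = -29

-1,0,1 ; -29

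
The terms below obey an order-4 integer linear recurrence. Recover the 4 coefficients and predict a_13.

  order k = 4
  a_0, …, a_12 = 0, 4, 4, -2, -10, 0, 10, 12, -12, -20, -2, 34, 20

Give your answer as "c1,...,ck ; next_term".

  a_4 = -1·-2 + -1·4 + -2·4 + -1·0 = -10
  a_5 = -1·-10 + -1·-2 + -2·4 + -1·4 = 0
  a_6 = -1·0 + -1·-10 + -2·-2 + -1·4 = 10
  a_7 = -1·10 + -1·0 + -2·-10 + -1·-2 = 12
  a_8 = -1·12 + -1·10 + -2·0 + -1·-10 = -12
  a_9 = -1·-12 + -1·12 + -2·10 + -1·0 = -20
  a_10 = -1·-20 + -1·-12 + -2·12 + -1·10 = -2
  a_11 = -1·-2 + -1·-20 + -2·-12 + -1·12 = 34
  a_12 = -1·34 + -1·-2 + -2·-20 + -1·-12 = 20
  a_13 = -1·20 + -1·34 + -2·-2 + -1·-20 = -30

-1,-1,-2,-1 ; -30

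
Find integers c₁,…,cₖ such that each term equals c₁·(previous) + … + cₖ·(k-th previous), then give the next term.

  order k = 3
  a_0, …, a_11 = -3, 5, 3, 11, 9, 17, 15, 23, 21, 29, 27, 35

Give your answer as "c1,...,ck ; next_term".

  a_3 = 1·3 + 1·5 + -1·-3 = 11
  a_4 = 1·11 + 1·3 + -1·5 = 9
  a_5 = 1·9 + 1·11 + -1·3 = 17
  a_6 = 1·17 + 1·9 + -1·11 = 15
  a_7 = 1·15 + 1·17 + -1·9 = 23
  a_8 = 1·23 + 1·15 + -1·17 = 21
  a_9 = 1·21 + 1·23 + -1·15 = 29
  a_10 = 1·29 + 1·21 + -1·23 = 27
  a_11 = 1·27 + 1·29 + -1·21 = 35
  a_12 = 1·35 + 1·27 + -1·29 = 33

1,1,-1 ; 33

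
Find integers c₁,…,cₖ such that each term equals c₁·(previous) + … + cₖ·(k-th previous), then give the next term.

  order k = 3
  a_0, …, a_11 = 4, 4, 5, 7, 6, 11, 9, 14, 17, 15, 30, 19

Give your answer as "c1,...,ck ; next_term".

  a_3 = -1·5 + 1·4 + 2·4 = 7
  a_4 = -1·7 + 1·5 + 2·4 = 6
  a_5 = -1·6 + 1·7 + 2·5 = 11
  a_6 = -1·11 + 1·6 + 2·7 = 9
  a_7 = -1·9 + 1·11 + 2·6 = 14
  a_8 = -1·14 + 1·9 + 2·11 = 17
  a_9 = -1·17 + 1·14 + 2·9 = 15
  a_10 = -1·15 + 1·17 + 2·14 = 30
  a_11 = -1·30 + 1·15 + 2·17 = 19
  a_12 = -1·19 + 1·30 + 2·15 = 41

-1,1,2 ; 41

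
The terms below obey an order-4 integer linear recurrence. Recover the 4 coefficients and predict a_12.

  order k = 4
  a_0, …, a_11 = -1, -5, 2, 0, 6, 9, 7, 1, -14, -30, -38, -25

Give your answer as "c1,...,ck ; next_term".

1,0,-1,-1 ; 19

  a_4 = 1·0 + 0·2 + -1·-5 + -1·-1 = 6
  a_5 = 1·6 + 0·0 + -1·2 + -1·-5 = 9
  a_6 = 1·9 + 0·6 + -1·0 + -1·2 = 7
  a_7 = 1·7 + 0·9 + -1·6 + -1·0 = 1
  a_8 = 1·1 + 0·7 + -1·9 + -1·6 = -14
  a_9 = 1·-14 + 0·1 + -1·7 + -1·9 = -30
  a_10 = 1·-30 + 0·-14 + -1·1 + -1·7 = -38
  a_11 = 1·-38 + 0·-30 + -1·-14 + -1·1 = -25
  a_12 = 1·-25 + 0·-38 + -1·-30 + -1·-14 = 19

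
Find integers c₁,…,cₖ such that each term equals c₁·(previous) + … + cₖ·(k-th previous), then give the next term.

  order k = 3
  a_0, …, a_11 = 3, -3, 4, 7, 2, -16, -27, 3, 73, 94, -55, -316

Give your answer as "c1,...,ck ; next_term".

  a_3 = 1·4 + -2·-3 + -1·3 = 7
  a_4 = 1·7 + -2·4 + -1·-3 = 2
  a_5 = 1·2 + -2·7 + -1·4 = -16
  a_6 = 1·-16 + -2·2 + -1·7 = -27
  a_7 = 1·-27 + -2·-16 + -1·2 = 3
  a_8 = 1·3 + -2·-27 + -1·-16 = 73
  a_9 = 1·73 + -2·3 + -1·-27 = 94
  a_10 = 1·94 + -2·73 + -1·3 = -55
  a_11 = 1·-55 + -2·94 + -1·73 = -316
  a_12 = 1·-316 + -2·-55 + -1·94 = -300

1,-2,-1 ; -300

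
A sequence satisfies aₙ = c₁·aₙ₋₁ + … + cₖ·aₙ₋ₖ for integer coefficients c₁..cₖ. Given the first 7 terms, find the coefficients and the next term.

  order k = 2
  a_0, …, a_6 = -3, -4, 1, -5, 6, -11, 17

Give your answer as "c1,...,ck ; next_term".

  a_2 = -1·-4 + 1·-3 = 1
  a_3 = -1·1 + 1·-4 = -5
  a_4 = -1·-5 + 1·1 = 6
  a_5 = -1·6 + 1·-5 = -11
  a_6 = -1·-11 + 1·6 = 17
  a_7 = -1·17 + 1·-11 = -28

-1,1 ; -28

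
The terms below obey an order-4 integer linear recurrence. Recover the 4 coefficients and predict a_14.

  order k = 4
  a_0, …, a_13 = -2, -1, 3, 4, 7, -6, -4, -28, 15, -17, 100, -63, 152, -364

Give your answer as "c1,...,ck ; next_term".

  a_4 = -1·4 + 1·3 + -2·-1 + -3·-2 = 7
  a_5 = -1·7 + 1·4 + -2·3 + -3·-1 = -6
  a_6 = -1·-6 + 1·7 + -2·4 + -3·3 = -4
  a_7 = -1·-4 + 1·-6 + -2·7 + -3·4 = -28
  a_8 = -1·-28 + 1·-4 + -2·-6 + -3·7 = 15
  a_9 = -1·15 + 1·-28 + -2·-4 + -3·-6 = -17
  a_10 = -1·-17 + 1·15 + -2·-28 + -3·-4 = 100
  a_11 = -1·100 + 1·-17 + -2·15 + -3·-28 = -63
  a_12 = -1·-63 + 1·100 + -2·-17 + -3·15 = 152
  a_13 = -1·152 + 1·-63 + -2·100 + -3·-17 = -364
  a_14 = -1·-364 + 1·152 + -2·-63 + -3·100 = 342

-1,1,-2,-3 ; 342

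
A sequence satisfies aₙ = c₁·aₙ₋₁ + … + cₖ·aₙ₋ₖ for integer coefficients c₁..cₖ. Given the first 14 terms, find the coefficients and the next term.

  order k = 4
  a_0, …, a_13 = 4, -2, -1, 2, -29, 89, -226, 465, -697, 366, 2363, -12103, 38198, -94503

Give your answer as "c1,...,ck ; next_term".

-3,-1,4,-4 ; 187447

  a_4 = -3·2 + -1·-1 + 4·-2 + -4·4 = -29
  a_5 = -3·-29 + -1·2 + 4·-1 + -4·-2 = 89
  a_6 = -3·89 + -1·-29 + 4·2 + -4·-1 = -226
  a_7 = -3·-226 + -1·89 + 4·-29 + -4·2 = 465
  a_8 = -3·465 + -1·-226 + 4·89 + -4·-29 = -697
  a_9 = -3·-697 + -1·465 + 4·-226 + -4·89 = 366
  a_10 = -3·366 + -1·-697 + 4·465 + -4·-226 = 2363
  a_11 = -3·2363 + -1·366 + 4·-697 + -4·465 = -12103
  a_12 = -3·-12103 + -1·2363 + 4·366 + -4·-697 = 38198
  a_13 = -3·38198 + -1·-12103 + 4·2363 + -4·366 = -94503
  a_14 = -3·-94503 + -1·38198 + 4·-12103 + -4·2363 = 187447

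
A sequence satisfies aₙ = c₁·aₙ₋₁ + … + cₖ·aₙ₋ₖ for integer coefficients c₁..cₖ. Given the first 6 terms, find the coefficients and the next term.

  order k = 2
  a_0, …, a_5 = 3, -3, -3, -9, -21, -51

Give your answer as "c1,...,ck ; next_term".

  a_2 = 2·-3 + 1·3 = -3
  a_3 = 2·-3 + 1·-3 = -9
  a_4 = 2·-9 + 1·-3 = -21
  a_5 = 2·-21 + 1·-9 = -51
  a_6 = 2·-51 + 1·-21 = -123

2,1 ; -123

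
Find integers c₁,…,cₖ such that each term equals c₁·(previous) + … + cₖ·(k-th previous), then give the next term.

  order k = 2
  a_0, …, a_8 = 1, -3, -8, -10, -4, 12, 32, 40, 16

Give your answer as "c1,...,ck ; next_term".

2,-2 ; -48

  a_2 = 2·-3 + -2·1 = -8
  a_3 = 2·-8 + -2·-3 = -10
  a_4 = 2·-10 + -2·-8 = -4
  a_5 = 2·-4 + -2·-10 = 12
  a_6 = 2·12 + -2·-4 = 32
  a_7 = 2·32 + -2·12 = 40
  a_8 = 2·40 + -2·32 = 16
  a_9 = 2·16 + -2·40 = -48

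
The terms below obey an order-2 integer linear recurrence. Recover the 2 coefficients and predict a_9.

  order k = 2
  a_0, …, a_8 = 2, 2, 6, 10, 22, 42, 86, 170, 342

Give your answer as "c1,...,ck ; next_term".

  a_2 = 1·2 + 2·2 = 6
  a_3 = 1·6 + 2·2 = 10
  a_4 = 1·10 + 2·6 = 22
  a_5 = 1·22 + 2·10 = 42
  a_6 = 1·42 + 2·22 = 86
  a_7 = 1·86 + 2·42 = 170
  a_8 = 1·170 + 2·86 = 342
  a_9 = 1·342 + 2·170 = 682

1,2 ; 682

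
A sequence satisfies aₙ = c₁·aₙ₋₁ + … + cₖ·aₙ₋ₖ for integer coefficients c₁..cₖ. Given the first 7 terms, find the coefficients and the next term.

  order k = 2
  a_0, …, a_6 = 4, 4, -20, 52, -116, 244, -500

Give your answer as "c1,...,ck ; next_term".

  a_2 = -3·4 + -2·4 = -20
  a_3 = -3·-20 + -2·4 = 52
  a_4 = -3·52 + -2·-20 = -116
  a_5 = -3·-116 + -2·52 = 244
  a_6 = -3·244 + -2·-116 = -500
  a_7 = -3·-500 + -2·244 = 1012

-3,-2 ; 1012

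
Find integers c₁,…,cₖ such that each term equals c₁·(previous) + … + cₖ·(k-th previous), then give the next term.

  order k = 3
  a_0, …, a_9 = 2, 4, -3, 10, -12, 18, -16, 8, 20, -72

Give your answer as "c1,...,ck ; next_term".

-2,0,2 ; 160

  a_3 = -2·-3 + 0·4 + 2·2 = 10
  a_4 = -2·10 + 0·-3 + 2·4 = -12
  a_5 = -2·-12 + 0·10 + 2·-3 = 18
  a_6 = -2·18 + 0·-12 + 2·10 = -16
  a_7 = -2·-16 + 0·18 + 2·-12 = 8
  a_8 = -2·8 + 0·-16 + 2·18 = 20
  a_9 = -2·20 + 0·8 + 2·-16 = -72
  a_10 = -2·-72 + 0·20 + 2·8 = 160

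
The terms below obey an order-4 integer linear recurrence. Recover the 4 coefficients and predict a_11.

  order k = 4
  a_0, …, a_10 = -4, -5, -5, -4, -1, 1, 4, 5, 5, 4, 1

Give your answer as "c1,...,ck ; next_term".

0,1,0,-1 ; -1

  a_4 = 0·-4 + 1·-5 + 0·-5 + -1·-4 = -1
  a_5 = 0·-1 + 1·-4 + 0·-5 + -1·-5 = 1
  a_6 = 0·1 + 1·-1 + 0·-4 + -1·-5 = 4
  a_7 = 0·4 + 1·1 + 0·-1 + -1·-4 = 5
  a_8 = 0·5 + 1·4 + 0·1 + -1·-1 = 5
  a_9 = 0·5 + 1·5 + 0·4 + -1·1 = 4
  a_10 = 0·4 + 1·5 + 0·5 + -1·4 = 1
  a_11 = 0·1 + 1·4 + 0·5 + -1·5 = -1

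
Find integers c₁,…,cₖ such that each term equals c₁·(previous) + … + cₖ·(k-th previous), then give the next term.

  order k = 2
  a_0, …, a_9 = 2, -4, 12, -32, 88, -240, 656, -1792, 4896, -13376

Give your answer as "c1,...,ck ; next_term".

-2,2 ; 36544

  a_2 = -2·-4 + 2·2 = 12
  a_3 = -2·12 + 2·-4 = -32
  a_4 = -2·-32 + 2·12 = 88
  a_5 = -2·88 + 2·-32 = -240
  a_6 = -2·-240 + 2·88 = 656
  a_7 = -2·656 + 2·-240 = -1792
  a_8 = -2·-1792 + 2·656 = 4896
  a_9 = -2·4896 + 2·-1792 = -13376
  a_10 = -2·-13376 + 2·4896 = 36544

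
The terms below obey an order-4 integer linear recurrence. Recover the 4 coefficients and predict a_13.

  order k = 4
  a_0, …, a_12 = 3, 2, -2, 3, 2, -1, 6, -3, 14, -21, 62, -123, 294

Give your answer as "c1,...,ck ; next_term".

-2,1,2,2 ; -629

  a_4 = -2·3 + 1·-2 + 2·2 + 2·3 = 2
  a_5 = -2·2 + 1·3 + 2·-2 + 2·2 = -1
  a_6 = -2·-1 + 1·2 + 2·3 + 2·-2 = 6
  a_7 = -2·6 + 1·-1 + 2·2 + 2·3 = -3
  a_8 = -2·-3 + 1·6 + 2·-1 + 2·2 = 14
  a_9 = -2·14 + 1·-3 + 2·6 + 2·-1 = -21
  a_10 = -2·-21 + 1·14 + 2·-3 + 2·6 = 62
  a_11 = -2·62 + 1·-21 + 2·14 + 2·-3 = -123
  a_12 = -2·-123 + 1·62 + 2·-21 + 2·14 = 294
  a_13 = -2·294 + 1·-123 + 2·62 + 2·-21 = -629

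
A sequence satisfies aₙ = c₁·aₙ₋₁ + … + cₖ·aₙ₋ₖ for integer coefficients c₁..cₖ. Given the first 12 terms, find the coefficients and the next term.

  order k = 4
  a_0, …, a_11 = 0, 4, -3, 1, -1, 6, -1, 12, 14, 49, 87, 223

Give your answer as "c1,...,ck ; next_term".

  a_4 = 1·1 + 2·-3 + 1·4 + 2·0 = -1
  a_5 = 1·-1 + 2·1 + 1·-3 + 2·4 = 6
  a_6 = 1·6 + 2·-1 + 1·1 + 2·-3 = -1
  a_7 = 1·-1 + 2·6 + 1·-1 + 2·1 = 12
  a_8 = 1·12 + 2·-1 + 1·6 + 2·-1 = 14
  a_9 = 1·14 + 2·12 + 1·-1 + 2·6 = 49
  a_10 = 1·49 + 2·14 + 1·12 + 2·-1 = 87
  a_11 = 1·87 + 2·49 + 1·14 + 2·12 = 223
  a_12 = 1·223 + 2·87 + 1·49 + 2·14 = 474

1,2,1,2 ; 474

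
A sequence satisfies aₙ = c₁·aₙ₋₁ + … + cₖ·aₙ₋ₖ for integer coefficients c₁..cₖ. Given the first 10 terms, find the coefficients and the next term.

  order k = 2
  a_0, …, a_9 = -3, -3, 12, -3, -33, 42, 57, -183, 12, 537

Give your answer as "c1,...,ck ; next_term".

  a_2 = -1·-3 + -3·-3 = 12
  a_3 = -1·12 + -3·-3 = -3
  a_4 = -1·-3 + -3·12 = -33
  a_5 = -1·-33 + -3·-3 = 42
  a_6 = -1·42 + -3·-33 = 57
  a_7 = -1·57 + -3·42 = -183
  a_8 = -1·-183 + -3·57 = 12
  a_9 = -1·12 + -3·-183 = 537
  a_10 = -1·537 + -3·12 = -573

-1,-3 ; -573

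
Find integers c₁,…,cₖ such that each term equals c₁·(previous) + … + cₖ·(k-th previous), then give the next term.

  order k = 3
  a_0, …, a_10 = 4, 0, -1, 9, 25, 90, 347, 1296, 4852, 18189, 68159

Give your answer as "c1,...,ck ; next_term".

  a_3 = 3·-1 + 2·0 + 3·4 = 9
  a_4 = 3·9 + 2·-1 + 3·0 = 25
  a_5 = 3·25 + 2·9 + 3·-1 = 90
  a_6 = 3·90 + 2·25 + 3·9 = 347
  a_7 = 3·347 + 2·90 + 3·25 = 1296
  a_8 = 3·1296 + 2·347 + 3·90 = 4852
  a_9 = 3·4852 + 2·1296 + 3·347 = 18189
  a_10 = 3·18189 + 2·4852 + 3·1296 = 68159
  a_11 = 3·68159 + 2·18189 + 3·4852 = 255411

3,2,3 ; 255411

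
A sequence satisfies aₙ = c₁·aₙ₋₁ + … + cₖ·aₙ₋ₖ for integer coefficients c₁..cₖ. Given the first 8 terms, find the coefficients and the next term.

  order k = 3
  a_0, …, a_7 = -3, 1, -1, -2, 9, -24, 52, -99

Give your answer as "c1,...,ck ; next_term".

  a_3 = -3·-1 + -2·1 + 1·-3 = -2
  a_4 = -3·-2 + -2·-1 + 1·1 = 9
  a_5 = -3·9 + -2·-2 + 1·-1 = -24
  a_6 = -3·-24 + -2·9 + 1·-2 = 52
  a_7 = -3·52 + -2·-24 + 1·9 = -99
  a_8 = -3·-99 + -2·52 + 1·-24 = 169

-3,-2,1 ; 169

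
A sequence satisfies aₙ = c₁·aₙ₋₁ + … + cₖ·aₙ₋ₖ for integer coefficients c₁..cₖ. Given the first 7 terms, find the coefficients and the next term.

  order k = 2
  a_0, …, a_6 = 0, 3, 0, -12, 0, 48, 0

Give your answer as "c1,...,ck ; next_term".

  a_2 = 0·3 + -4·0 = 0
  a_3 = 0·0 + -4·3 = -12
  a_4 = 0·-12 + -4·0 = 0
  a_5 = 0·0 + -4·-12 = 48
  a_6 = 0·48 + -4·0 = 0
  a_7 = 0·0 + -4·48 = -192

0,-4 ; -192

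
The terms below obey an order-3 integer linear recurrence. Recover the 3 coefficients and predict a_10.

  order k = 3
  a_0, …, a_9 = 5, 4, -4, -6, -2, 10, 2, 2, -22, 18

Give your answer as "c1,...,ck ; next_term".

-1,0,-2 ; -22

  a_3 = -1·-4 + 0·4 + -2·5 = -6
  a_4 = -1·-6 + 0·-4 + -2·4 = -2
  a_5 = -1·-2 + 0·-6 + -2·-4 = 10
  a_6 = -1·10 + 0·-2 + -2·-6 = 2
  a_7 = -1·2 + 0·10 + -2·-2 = 2
  a_8 = -1·2 + 0·2 + -2·10 = -22
  a_9 = -1·-22 + 0·2 + -2·2 = 18
  a_10 = -1·18 + 0·-22 + -2·2 = -22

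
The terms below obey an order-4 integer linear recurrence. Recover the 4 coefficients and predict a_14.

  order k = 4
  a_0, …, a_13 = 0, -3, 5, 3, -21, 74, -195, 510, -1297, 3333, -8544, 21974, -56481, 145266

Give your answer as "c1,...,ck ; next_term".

  a_4 = -3·3 + 0·5 + 4·-3 + 3·0 = -21
  a_5 = -3·-21 + 0·3 + 4·5 + 3·-3 = 74
  a_6 = -3·74 + 0·-21 + 4·3 + 3·5 = -195
  a_7 = -3·-195 + 0·74 + 4·-21 + 3·3 = 510
  a_8 = -3·510 + 0·-195 + 4·74 + 3·-21 = -1297
  a_9 = -3·-1297 + 0·510 + 4·-195 + 3·74 = 3333
  a_10 = -3·3333 + 0·-1297 + 4·510 + 3·-195 = -8544
  a_11 = -3·-8544 + 0·3333 + 4·-1297 + 3·510 = 21974
  a_12 = -3·21974 + 0·-8544 + 4·3333 + 3·-1297 = -56481
  a_13 = -3·-56481 + 0·21974 + 4·-8544 + 3·3333 = 145266
  a_14 = -3·145266 + 0·-56481 + 4·21974 + 3·-8544 = -373534

-3,0,4,3 ; -373534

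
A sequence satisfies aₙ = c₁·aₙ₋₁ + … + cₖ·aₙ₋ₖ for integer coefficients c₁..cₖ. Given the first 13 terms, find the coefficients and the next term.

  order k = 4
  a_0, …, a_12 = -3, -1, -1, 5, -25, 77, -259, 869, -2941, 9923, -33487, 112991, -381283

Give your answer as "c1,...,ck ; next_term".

-3,1,0,3 ; 1286609

  a_4 = -3·5 + 1·-1 + 0·-1 + 3·-3 = -25
  a_5 = -3·-25 + 1·5 + 0·-1 + 3·-1 = 77
  a_6 = -3·77 + 1·-25 + 0·5 + 3·-1 = -259
  a_7 = -3·-259 + 1·77 + 0·-25 + 3·5 = 869
  a_8 = -3·869 + 1·-259 + 0·77 + 3·-25 = -2941
  a_9 = -3·-2941 + 1·869 + 0·-259 + 3·77 = 9923
  a_10 = -3·9923 + 1·-2941 + 0·869 + 3·-259 = -33487
  a_11 = -3·-33487 + 1·9923 + 0·-2941 + 3·869 = 112991
  a_12 = -3·112991 + 1·-33487 + 0·9923 + 3·-2941 = -381283
  a_13 = -3·-381283 + 1·112991 + 0·-33487 + 3·9923 = 1286609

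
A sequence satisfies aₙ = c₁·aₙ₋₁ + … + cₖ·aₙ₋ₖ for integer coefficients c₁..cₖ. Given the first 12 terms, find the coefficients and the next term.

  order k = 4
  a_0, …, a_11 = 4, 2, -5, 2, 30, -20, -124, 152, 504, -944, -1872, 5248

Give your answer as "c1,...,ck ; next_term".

  a_4 = -1·2 + -4·-5 + -2·2 + 4·4 = 30
  a_5 = -1·30 + -4·2 + -2·-5 + 4·2 = -20
  a_6 = -1·-20 + -4·30 + -2·2 + 4·-5 = -124
  a_7 = -1·-124 + -4·-20 + -2·30 + 4·2 = 152
  a_8 = -1·152 + -4·-124 + -2·-20 + 4·30 = 504
  a_9 = -1·504 + -4·152 + -2·-124 + 4·-20 = -944
  a_10 = -1·-944 + -4·504 + -2·152 + 4·-124 = -1872
  a_11 = -1·-1872 + -4·-944 + -2·504 + 4·152 = 5248
  a_12 = -1·5248 + -4·-1872 + -2·-944 + 4·504 = 6144

-1,-4,-2,4 ; 6144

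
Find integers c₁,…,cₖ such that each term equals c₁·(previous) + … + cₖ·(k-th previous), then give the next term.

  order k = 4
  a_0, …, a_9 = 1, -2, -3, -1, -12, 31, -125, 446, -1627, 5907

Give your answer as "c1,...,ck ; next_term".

-3,3,2,-2 ; -21460

  a_4 = -3·-1 + 3·-3 + 2·-2 + -2·1 = -12
  a_5 = -3·-12 + 3·-1 + 2·-3 + -2·-2 = 31
  a_6 = -3·31 + 3·-12 + 2·-1 + -2·-3 = -125
  a_7 = -3·-125 + 3·31 + 2·-12 + -2·-1 = 446
  a_8 = -3·446 + 3·-125 + 2·31 + -2·-12 = -1627
  a_9 = -3·-1627 + 3·446 + 2·-125 + -2·31 = 5907
  a_10 = -3·5907 + 3·-1627 + 2·446 + -2·-125 = -21460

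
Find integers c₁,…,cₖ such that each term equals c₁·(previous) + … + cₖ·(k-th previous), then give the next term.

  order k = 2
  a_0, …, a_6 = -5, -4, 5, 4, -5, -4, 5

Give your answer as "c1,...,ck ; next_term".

  a_2 = 0·-4 + -1·-5 = 5
  a_3 = 0·5 + -1·-4 = 4
  a_4 = 0·4 + -1·5 = -5
  a_5 = 0·-5 + -1·4 = -4
  a_6 = 0·-4 + -1·-5 = 5
  a_7 = 0·5 + -1·-4 = 4

0,-1 ; 4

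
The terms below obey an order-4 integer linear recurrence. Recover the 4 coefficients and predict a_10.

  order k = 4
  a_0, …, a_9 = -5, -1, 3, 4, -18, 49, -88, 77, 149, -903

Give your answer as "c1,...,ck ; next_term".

  a_4 = -3·4 + -3·3 + 2·-1 + -1·-5 = -18
  a_5 = -3·-18 + -3·4 + 2·3 + -1·-1 = 49
  a_6 = -3·49 + -3·-18 + 2·4 + -1·3 = -88
  a_7 = -3·-88 + -3·49 + 2·-18 + -1·4 = 77
  a_8 = -3·77 + -3·-88 + 2·49 + -1·-18 = 149
  a_9 = -3·149 + -3·77 + 2·-88 + -1·49 = -903
  a_10 = -3·-903 + -3·149 + 2·77 + -1·-88 = 2504

-3,-3,2,-1 ; 2504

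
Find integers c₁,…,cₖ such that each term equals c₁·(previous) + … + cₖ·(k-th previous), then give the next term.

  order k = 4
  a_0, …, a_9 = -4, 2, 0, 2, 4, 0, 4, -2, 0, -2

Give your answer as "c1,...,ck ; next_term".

0,1,0,-1 ; -4

  a_4 = 0·2 + 1·0 + 0·2 + -1·-4 = 4
  a_5 = 0·4 + 1·2 + 0·0 + -1·2 = 0
  a_6 = 0·0 + 1·4 + 0·2 + -1·0 = 4
  a_7 = 0·4 + 1·0 + 0·4 + -1·2 = -2
  a_8 = 0·-2 + 1·4 + 0·0 + -1·4 = 0
  a_9 = 0·0 + 1·-2 + 0·4 + -1·0 = -2
  a_10 = 0·-2 + 1·0 + 0·-2 + -1·4 = -4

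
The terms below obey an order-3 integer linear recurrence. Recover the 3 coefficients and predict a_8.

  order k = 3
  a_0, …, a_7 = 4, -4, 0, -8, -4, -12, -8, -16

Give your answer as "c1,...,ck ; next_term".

1,1,-1 ; -12

  a_3 = 1·0 + 1·-4 + -1·4 = -8
  a_4 = 1·-8 + 1·0 + -1·-4 = -4
  a_5 = 1·-4 + 1·-8 + -1·0 = -12
  a_6 = 1·-12 + 1·-4 + -1·-8 = -8
  a_7 = 1·-8 + 1·-12 + -1·-4 = -16
  a_8 = 1·-16 + 1·-8 + -1·-12 = -12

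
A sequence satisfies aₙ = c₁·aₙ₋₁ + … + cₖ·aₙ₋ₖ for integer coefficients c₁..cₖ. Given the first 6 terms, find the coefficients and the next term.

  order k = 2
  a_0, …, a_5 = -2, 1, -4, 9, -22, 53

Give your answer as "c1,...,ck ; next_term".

-2,1 ; -128

  a_2 = -2·1 + 1·-2 = -4
  a_3 = -2·-4 + 1·1 = 9
  a_4 = -2·9 + 1·-4 = -22
  a_5 = -2·-22 + 1·9 = 53
  a_6 = -2·53 + 1·-22 = -128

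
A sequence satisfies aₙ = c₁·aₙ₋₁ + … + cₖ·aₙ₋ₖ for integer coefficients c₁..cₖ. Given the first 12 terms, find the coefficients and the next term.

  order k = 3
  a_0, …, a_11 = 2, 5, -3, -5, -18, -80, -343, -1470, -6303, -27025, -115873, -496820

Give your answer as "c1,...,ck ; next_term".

4,1,1 ; -2130178

  a_3 = 4·-3 + 1·5 + 1·2 = -5
  a_4 = 4·-5 + 1·-3 + 1·5 = -18
  a_5 = 4·-18 + 1·-5 + 1·-3 = -80
  a_6 = 4·-80 + 1·-18 + 1·-5 = -343
  a_7 = 4·-343 + 1·-80 + 1·-18 = -1470
  a_8 = 4·-1470 + 1·-343 + 1·-80 = -6303
  a_9 = 4·-6303 + 1·-1470 + 1·-343 = -27025
  a_10 = 4·-27025 + 1·-6303 + 1·-1470 = -115873
  a_11 = 4·-115873 + 1·-27025 + 1·-6303 = -496820
  a_12 = 4·-496820 + 1·-115873 + 1·-27025 = -2130178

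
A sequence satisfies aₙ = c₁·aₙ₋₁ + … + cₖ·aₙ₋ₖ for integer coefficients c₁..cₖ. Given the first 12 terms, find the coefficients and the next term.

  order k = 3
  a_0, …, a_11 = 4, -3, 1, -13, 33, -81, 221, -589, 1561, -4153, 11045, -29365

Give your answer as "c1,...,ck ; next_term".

  a_3 = -2·1 + 1·-3 + -2·4 = -13
  a_4 = -2·-13 + 1·1 + -2·-3 = 33
  a_5 = -2·33 + 1·-13 + -2·1 = -81
  a_6 = -2·-81 + 1·33 + -2·-13 = 221
  a_7 = -2·221 + 1·-81 + -2·33 = -589
  a_8 = -2·-589 + 1·221 + -2·-81 = 1561
  a_9 = -2·1561 + 1·-589 + -2·221 = -4153
  a_10 = -2·-4153 + 1·1561 + -2·-589 = 11045
  a_11 = -2·11045 + 1·-4153 + -2·1561 = -29365
  a_12 = -2·-29365 + 1·11045 + -2·-4153 = 78081

-2,1,-2 ; 78081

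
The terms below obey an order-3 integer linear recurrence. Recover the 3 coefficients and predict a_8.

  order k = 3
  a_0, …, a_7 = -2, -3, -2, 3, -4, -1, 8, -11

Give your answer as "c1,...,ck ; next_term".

-1,-1,1 ; 2

  a_3 = -1·-2 + -1·-3 + 1·-2 = 3
  a_4 = -1·3 + -1·-2 + 1·-3 = -4
  a_5 = -1·-4 + -1·3 + 1·-2 = -1
  a_6 = -1·-1 + -1·-4 + 1·3 = 8
  a_7 = -1·8 + -1·-1 + 1·-4 = -11
  a_8 = -1·-11 + -1·8 + 1·-1 = 2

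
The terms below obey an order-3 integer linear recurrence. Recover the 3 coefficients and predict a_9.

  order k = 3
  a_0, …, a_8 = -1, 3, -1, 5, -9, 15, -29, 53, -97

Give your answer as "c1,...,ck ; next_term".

  a_3 = -1·-1 + 1·3 + -1·-1 = 5
  a_4 = -1·5 + 1·-1 + -1·3 = -9
  a_5 = -1·-9 + 1·5 + -1·-1 = 15
  a_6 = -1·15 + 1·-9 + -1·5 = -29
  a_7 = -1·-29 + 1·15 + -1·-9 = 53
  a_8 = -1·53 + 1·-29 + -1·15 = -97
  a_9 = -1·-97 + 1·53 + -1·-29 = 179

-1,1,-1 ; 179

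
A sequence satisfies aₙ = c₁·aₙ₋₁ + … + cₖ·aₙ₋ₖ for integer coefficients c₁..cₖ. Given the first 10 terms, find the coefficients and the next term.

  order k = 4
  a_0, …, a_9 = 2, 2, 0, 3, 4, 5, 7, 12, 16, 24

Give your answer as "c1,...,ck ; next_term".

0,1,1,1 ; 35

  a_4 = 0·3 + 1·0 + 1·2 + 1·2 = 4
  a_5 = 0·4 + 1·3 + 1·0 + 1·2 = 5
  a_6 = 0·5 + 1·4 + 1·3 + 1·0 = 7
  a_7 = 0·7 + 1·5 + 1·4 + 1·3 = 12
  a_8 = 0·12 + 1·7 + 1·5 + 1·4 = 16
  a_9 = 0·16 + 1·12 + 1·7 + 1·5 = 24
  a_10 = 0·24 + 1·16 + 1·12 + 1·7 = 35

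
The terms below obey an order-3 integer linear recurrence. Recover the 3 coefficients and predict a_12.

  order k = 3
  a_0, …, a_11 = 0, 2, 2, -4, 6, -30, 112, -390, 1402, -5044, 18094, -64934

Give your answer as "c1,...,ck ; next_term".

-3,1,-4 ; 233072

  a_3 = -3·2 + 1·2 + -4·0 = -4
  a_4 = -3·-4 + 1·2 + -4·2 = 6
  a_5 = -3·6 + 1·-4 + -4·2 = -30
  a_6 = -3·-30 + 1·6 + -4·-4 = 112
  a_7 = -3·112 + 1·-30 + -4·6 = -390
  a_8 = -3·-390 + 1·112 + -4·-30 = 1402
  a_9 = -3·1402 + 1·-390 + -4·112 = -5044
  a_10 = -3·-5044 + 1·1402 + -4·-390 = 18094
  a_11 = -3·18094 + 1·-5044 + -4·1402 = -64934
  a_12 = -3·-64934 + 1·18094 + -4·-5044 = 233072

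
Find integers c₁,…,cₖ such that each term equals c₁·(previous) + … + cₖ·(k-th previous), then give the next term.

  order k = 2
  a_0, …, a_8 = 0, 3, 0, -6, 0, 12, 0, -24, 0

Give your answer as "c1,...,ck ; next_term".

0,-2 ; 48

  a_2 = 0·3 + -2·0 = 0
  a_3 = 0·0 + -2·3 = -6
  a_4 = 0·-6 + -2·0 = 0
  a_5 = 0·0 + -2·-6 = 12
  a_6 = 0·12 + -2·0 = 0
  a_7 = 0·0 + -2·12 = -24
  a_8 = 0·-24 + -2·0 = 0
  a_9 = 0·0 + -2·-24 = 48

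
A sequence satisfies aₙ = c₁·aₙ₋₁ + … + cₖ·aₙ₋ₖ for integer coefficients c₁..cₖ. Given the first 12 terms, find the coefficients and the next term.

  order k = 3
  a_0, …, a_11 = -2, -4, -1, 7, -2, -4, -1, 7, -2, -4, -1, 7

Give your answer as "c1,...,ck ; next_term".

-1,-1,-1 ; -2

  a_3 = -1·-1 + -1·-4 + -1·-2 = 7
  a_4 = -1·7 + -1·-1 + -1·-4 = -2
  a_5 = -1·-2 + -1·7 + -1·-1 = -4
  a_6 = -1·-4 + -1·-2 + -1·7 = -1
  a_7 = -1·-1 + -1·-4 + -1·-2 = 7
  a_8 = -1·7 + -1·-1 + -1·-4 = -2
  a_9 = -1·-2 + -1·7 + -1·-1 = -4
  a_10 = -1·-4 + -1·-2 + -1·7 = -1
  a_11 = -1·-1 + -1·-4 + -1·-2 = 7
  a_12 = -1·7 + -1·-1 + -1·-4 = -2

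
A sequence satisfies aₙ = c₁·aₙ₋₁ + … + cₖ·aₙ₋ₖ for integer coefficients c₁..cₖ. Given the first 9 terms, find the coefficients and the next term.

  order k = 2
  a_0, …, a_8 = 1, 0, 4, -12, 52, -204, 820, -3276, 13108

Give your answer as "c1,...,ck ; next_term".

  a_2 = -3·0 + 4·1 = 4
  a_3 = -3·4 + 4·0 = -12
  a_4 = -3·-12 + 4·4 = 52
  a_5 = -3·52 + 4·-12 = -204
  a_6 = -3·-204 + 4·52 = 820
  a_7 = -3·820 + 4·-204 = -3276
  a_8 = -3·-3276 + 4·820 = 13108
  a_9 = -3·13108 + 4·-3276 = -52428

-3,4 ; -52428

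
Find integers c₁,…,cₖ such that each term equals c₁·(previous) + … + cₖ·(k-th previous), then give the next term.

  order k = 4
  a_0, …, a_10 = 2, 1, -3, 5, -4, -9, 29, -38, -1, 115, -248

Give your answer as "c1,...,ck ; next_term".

-1,-1,2,-2 ; 207

  a_4 = -1·5 + -1·-3 + 2·1 + -2·2 = -4
  a_5 = -1·-4 + -1·5 + 2·-3 + -2·1 = -9
  a_6 = -1·-9 + -1·-4 + 2·5 + -2·-3 = 29
  a_7 = -1·29 + -1·-9 + 2·-4 + -2·5 = -38
  a_8 = -1·-38 + -1·29 + 2·-9 + -2·-4 = -1
  a_9 = -1·-1 + -1·-38 + 2·29 + -2·-9 = 115
  a_10 = -1·115 + -1·-1 + 2·-38 + -2·29 = -248
  a_11 = -1·-248 + -1·115 + 2·-1 + -2·-38 = 207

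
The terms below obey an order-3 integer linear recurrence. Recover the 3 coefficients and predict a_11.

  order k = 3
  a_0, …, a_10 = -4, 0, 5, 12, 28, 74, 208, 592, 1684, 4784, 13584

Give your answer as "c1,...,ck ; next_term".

4,-4,2 ; 38568

  a_3 = 4·5 + -4·0 + 2·-4 = 12
  a_4 = 4·12 + -4·5 + 2·0 = 28
  a_5 = 4·28 + -4·12 + 2·5 = 74
  a_6 = 4·74 + -4·28 + 2·12 = 208
  a_7 = 4·208 + -4·74 + 2·28 = 592
  a_8 = 4·592 + -4·208 + 2·74 = 1684
  a_9 = 4·1684 + -4·592 + 2·208 = 4784
  a_10 = 4·4784 + -4·1684 + 2·592 = 13584
  a_11 = 4·13584 + -4·4784 + 2·1684 = 38568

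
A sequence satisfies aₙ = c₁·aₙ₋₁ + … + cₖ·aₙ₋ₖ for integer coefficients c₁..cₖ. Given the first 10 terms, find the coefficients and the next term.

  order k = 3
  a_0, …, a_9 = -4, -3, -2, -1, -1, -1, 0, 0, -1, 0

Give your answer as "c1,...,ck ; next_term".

  a_3 = 0·-2 + -1·-3 + 1·-4 = -1
  a_4 = 0·-1 + -1·-2 + 1·-3 = -1
  a_5 = 0·-1 + -1·-1 + 1·-2 = -1
  a_6 = 0·-1 + -1·-1 + 1·-1 = 0
  a_7 = 0·0 + -1·-1 + 1·-1 = 0
  a_8 = 0·0 + -1·0 + 1·-1 = -1
  a_9 = 0·-1 + -1·0 + 1·0 = 0
  a_10 = 0·0 + -1·-1 + 1·0 = 1

0,-1,1 ; 1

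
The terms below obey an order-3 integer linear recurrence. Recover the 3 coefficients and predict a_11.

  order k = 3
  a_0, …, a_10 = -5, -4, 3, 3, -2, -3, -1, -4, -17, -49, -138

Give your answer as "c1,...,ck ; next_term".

3,-1,2 ; -399

  a_3 = 3·3 + -1·-4 + 2·-5 = 3
  a_4 = 3·3 + -1·3 + 2·-4 = -2
  a_5 = 3·-2 + -1·3 + 2·3 = -3
  a_6 = 3·-3 + -1·-2 + 2·3 = -1
  a_7 = 3·-1 + -1·-3 + 2·-2 = -4
  a_8 = 3·-4 + -1·-1 + 2·-3 = -17
  a_9 = 3·-17 + -1·-4 + 2·-1 = -49
  a_10 = 3·-49 + -1·-17 + 2·-4 = -138
  a_11 = 3·-138 + -1·-49 + 2·-17 = -399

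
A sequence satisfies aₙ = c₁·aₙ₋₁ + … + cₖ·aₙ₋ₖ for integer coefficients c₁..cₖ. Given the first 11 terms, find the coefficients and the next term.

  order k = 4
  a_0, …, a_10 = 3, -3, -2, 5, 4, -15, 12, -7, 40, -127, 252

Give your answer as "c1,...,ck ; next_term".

-2,-1,-2,2 ; -471

  a_4 = -2·5 + -1·-2 + -2·-3 + 2·3 = 4
  a_5 = -2·4 + -1·5 + -2·-2 + 2·-3 = -15
  a_6 = -2·-15 + -1·4 + -2·5 + 2·-2 = 12
  a_7 = -2·12 + -1·-15 + -2·4 + 2·5 = -7
  a_8 = -2·-7 + -1·12 + -2·-15 + 2·4 = 40
  a_9 = -2·40 + -1·-7 + -2·12 + 2·-15 = -127
  a_10 = -2·-127 + -1·40 + -2·-7 + 2·12 = 252
  a_11 = -2·252 + -1·-127 + -2·40 + 2·-7 = -471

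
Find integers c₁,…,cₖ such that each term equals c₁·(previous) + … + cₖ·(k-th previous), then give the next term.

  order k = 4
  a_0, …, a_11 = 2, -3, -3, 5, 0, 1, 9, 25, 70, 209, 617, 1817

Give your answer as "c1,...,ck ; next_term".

  a_4 = 2·5 + 2·-3 + 2·-3 + 1·2 = 0
  a_5 = 2·0 + 2·5 + 2·-3 + 1·-3 = 1
  a_6 = 2·1 + 2·0 + 2·5 + 1·-3 = 9
  a_7 = 2·9 + 2·1 + 2·0 + 1·5 = 25
  a_8 = 2·25 + 2·9 + 2·1 + 1·0 = 70
  a_9 = 2·70 + 2·25 + 2·9 + 1·1 = 209
  a_10 = 2·209 + 2·70 + 2·25 + 1·9 = 617
  a_11 = 2·617 + 2·209 + 2·70 + 1·25 = 1817
  a_12 = 2·1817 + 2·617 + 2·209 + 1·70 = 5356

2,2,2,1 ; 5356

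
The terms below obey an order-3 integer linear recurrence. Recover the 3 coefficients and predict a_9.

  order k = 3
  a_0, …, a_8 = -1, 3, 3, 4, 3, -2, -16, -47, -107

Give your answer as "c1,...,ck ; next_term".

  a_3 = 3·3 + -2·3 + -1·-1 = 4
  a_4 = 3·4 + -2·3 + -1·3 = 3
  a_5 = 3·3 + -2·4 + -1·3 = -2
  a_6 = 3·-2 + -2·3 + -1·4 = -16
  a_7 = 3·-16 + -2·-2 + -1·3 = -47
  a_8 = 3·-47 + -2·-16 + -1·-2 = -107
  a_9 = 3·-107 + -2·-47 + -1·-16 = -211

3,-2,-1 ; -211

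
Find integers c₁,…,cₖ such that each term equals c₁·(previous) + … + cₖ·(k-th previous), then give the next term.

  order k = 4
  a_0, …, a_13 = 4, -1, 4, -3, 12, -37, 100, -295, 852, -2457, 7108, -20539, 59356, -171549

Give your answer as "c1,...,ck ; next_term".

  a_4 = -2·-3 + 2·4 + -2·-1 + -1·4 = 12
  a_5 = -2·12 + 2·-3 + -2·4 + -1·-1 = -37
  a_6 = -2·-37 + 2·12 + -2·-3 + -1·4 = 100
  a_7 = -2·100 + 2·-37 + -2·12 + -1·-3 = -295
  a_8 = -2·-295 + 2·100 + -2·-37 + -1·12 = 852
  a_9 = -2·852 + 2·-295 + -2·100 + -1·-37 = -2457
  a_10 = -2·-2457 + 2·852 + -2·-295 + -1·100 = 7108
  a_11 = -2·7108 + 2·-2457 + -2·852 + -1·-295 = -20539
  a_12 = -2·-20539 + 2·7108 + -2·-2457 + -1·852 = 59356
  a_13 = -2·59356 + 2·-20539 + -2·7108 + -1·-2457 = -171549
  a_14 = -2·-171549 + 2·59356 + -2·-20539 + -1·7108 = 495780

-2,2,-2,-1 ; 495780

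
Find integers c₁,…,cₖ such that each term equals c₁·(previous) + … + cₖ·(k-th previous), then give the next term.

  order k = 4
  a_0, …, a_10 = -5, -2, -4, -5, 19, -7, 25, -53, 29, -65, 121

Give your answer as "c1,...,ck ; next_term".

  a_4 = -1·-5 + 0·-4 + -2·-2 + -2·-5 = 19
  a_5 = -1·19 + 0·-5 + -2·-4 + -2·-2 = -7
  a_6 = -1·-7 + 0·19 + -2·-5 + -2·-4 = 25
  a_7 = -1·25 + 0·-7 + -2·19 + -2·-5 = -53
  a_8 = -1·-53 + 0·25 + -2·-7 + -2·19 = 29
  a_9 = -1·29 + 0·-53 + -2·25 + -2·-7 = -65
  a_10 = -1·-65 + 0·29 + -2·-53 + -2·25 = 121
  a_11 = -1·121 + 0·-65 + -2·29 + -2·-53 = -73

-1,0,-2,-2 ; -73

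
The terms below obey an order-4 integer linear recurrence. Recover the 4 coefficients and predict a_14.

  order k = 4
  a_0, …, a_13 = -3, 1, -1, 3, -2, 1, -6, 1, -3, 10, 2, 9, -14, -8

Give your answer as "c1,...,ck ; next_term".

  a_4 = 1·3 + 0·-1 + -2·1 + 1·-3 = -2
  a_5 = 1·-2 + 0·3 + -2·-1 + 1·1 = 1
  a_6 = 1·1 + 0·-2 + -2·3 + 1·-1 = -6
  a_7 = 1·-6 + 0·1 + -2·-2 + 1·3 = 1
  a_8 = 1·1 + 0·-6 + -2·1 + 1·-2 = -3
  a_9 = 1·-3 + 0·1 + -2·-6 + 1·1 = 10
  a_10 = 1·10 + 0·-3 + -2·1 + 1·-6 = 2
  a_11 = 1·2 + 0·10 + -2·-3 + 1·1 = 9
  a_12 = 1·9 + 0·2 + -2·10 + 1·-3 = -14
  a_13 = 1·-14 + 0·9 + -2·2 + 1·10 = -8
  a_14 = 1·-8 + 0·-14 + -2·9 + 1·2 = -24

1,0,-2,1 ; -24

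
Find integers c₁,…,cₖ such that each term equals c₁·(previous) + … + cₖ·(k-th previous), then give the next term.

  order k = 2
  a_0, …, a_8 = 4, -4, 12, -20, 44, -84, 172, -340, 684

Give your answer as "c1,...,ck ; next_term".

  a_2 = -1·-4 + 2·4 = 12
  a_3 = -1·12 + 2·-4 = -20
  a_4 = -1·-20 + 2·12 = 44
  a_5 = -1·44 + 2·-20 = -84
  a_6 = -1·-84 + 2·44 = 172
  a_7 = -1·172 + 2·-84 = -340
  a_8 = -1·-340 + 2·172 = 684
  a_9 = -1·684 + 2·-340 = -1364

-1,2 ; -1364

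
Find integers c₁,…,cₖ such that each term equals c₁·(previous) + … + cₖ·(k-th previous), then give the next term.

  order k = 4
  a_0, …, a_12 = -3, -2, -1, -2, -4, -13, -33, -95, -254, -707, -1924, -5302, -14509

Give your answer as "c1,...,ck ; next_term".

  a_4 = 2·-2 + 3·-1 + -3·-2 + 1·-3 = -4
  a_5 = 2·-4 + 3·-2 + -3·-1 + 1·-2 = -13
  a_6 = 2·-13 + 3·-4 + -3·-2 + 1·-1 = -33
  a_7 = 2·-33 + 3·-13 + -3·-4 + 1·-2 = -95
  a_8 = 2·-95 + 3·-33 + -3·-13 + 1·-4 = -254
  a_9 = 2·-254 + 3·-95 + -3·-33 + 1·-13 = -707
  a_10 = 2·-707 + 3·-254 + -3·-95 + 1·-33 = -1924
  a_11 = 2·-1924 + 3·-707 + -3·-254 + 1·-95 = -5302
  a_12 = 2·-5302 + 3·-1924 + -3·-707 + 1·-254 = -14509
  a_13 = 2·-14509 + 3·-5302 + -3·-1924 + 1·-707 = -39859

2,3,-3,1 ; -39859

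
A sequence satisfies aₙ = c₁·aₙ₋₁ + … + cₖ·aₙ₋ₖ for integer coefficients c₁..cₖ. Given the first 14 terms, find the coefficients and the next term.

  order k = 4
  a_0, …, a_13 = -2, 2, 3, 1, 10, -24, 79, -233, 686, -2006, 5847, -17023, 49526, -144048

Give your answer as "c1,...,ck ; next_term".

  a_4 = -3·1 + 1·3 + 3·2 + -2·-2 = 10
  a_5 = -3·10 + 1·1 + 3·3 + -2·2 = -24
  a_6 = -3·-24 + 1·10 + 3·1 + -2·3 = 79
  a_7 = -3·79 + 1·-24 + 3·10 + -2·1 = -233
  a_8 = -3·-233 + 1·79 + 3·-24 + -2·10 = 686
  a_9 = -3·686 + 1·-233 + 3·79 + -2·-24 = -2006
  a_10 = -3·-2006 + 1·686 + 3·-233 + -2·79 = 5847
  a_11 = -3·5847 + 1·-2006 + 3·686 + -2·-233 = -17023
  a_12 = -3·-17023 + 1·5847 + 3·-2006 + -2·686 = 49526
  a_13 = -3·49526 + 1·-17023 + 3·5847 + -2·-2006 = -144048
  a_14 = -3·-144048 + 1·49526 + 3·-17023 + -2·5847 = 418907

-3,1,3,-2 ; 418907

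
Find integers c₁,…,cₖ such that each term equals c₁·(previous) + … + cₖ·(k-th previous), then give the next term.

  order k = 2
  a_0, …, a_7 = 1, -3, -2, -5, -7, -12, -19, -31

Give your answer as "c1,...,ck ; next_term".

1,1 ; -50

  a_2 = 1·-3 + 1·1 = -2
  a_3 = 1·-2 + 1·-3 = -5
  a_4 = 1·-5 + 1·-2 = -7
  a_5 = 1·-7 + 1·-5 = -12
  a_6 = 1·-12 + 1·-7 = -19
  a_7 = 1·-19 + 1·-12 = -31
  a_8 = 1·-31 + 1·-19 = -50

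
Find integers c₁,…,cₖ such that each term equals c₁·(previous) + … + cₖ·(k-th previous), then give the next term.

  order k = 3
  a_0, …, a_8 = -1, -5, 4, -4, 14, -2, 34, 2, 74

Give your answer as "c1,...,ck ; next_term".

1,2,-2 ; 10

  a_3 = 1·4 + 2·-5 + -2·-1 = -4
  a_4 = 1·-4 + 2·4 + -2·-5 = 14
  a_5 = 1·14 + 2·-4 + -2·4 = -2
  a_6 = 1·-2 + 2·14 + -2·-4 = 34
  a_7 = 1·34 + 2·-2 + -2·14 = 2
  a_8 = 1·2 + 2·34 + -2·-2 = 74
  a_9 = 1·74 + 2·2 + -2·34 = 10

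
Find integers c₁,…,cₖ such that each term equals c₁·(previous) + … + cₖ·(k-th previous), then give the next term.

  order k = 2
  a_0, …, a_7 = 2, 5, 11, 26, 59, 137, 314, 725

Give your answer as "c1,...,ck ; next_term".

  a_2 = 1·5 + 3·2 = 11
  a_3 = 1·11 + 3·5 = 26
  a_4 = 1·26 + 3·11 = 59
  a_5 = 1·59 + 3·26 = 137
  a_6 = 1·137 + 3·59 = 314
  a_7 = 1·314 + 3·137 = 725
  a_8 = 1·725 + 3·314 = 1667

1,3 ; 1667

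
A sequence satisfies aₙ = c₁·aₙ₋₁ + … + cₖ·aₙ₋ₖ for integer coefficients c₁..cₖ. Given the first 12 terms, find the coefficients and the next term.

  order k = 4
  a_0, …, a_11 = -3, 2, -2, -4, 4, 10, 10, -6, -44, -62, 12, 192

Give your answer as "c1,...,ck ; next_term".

  a_4 = 1·-4 + -2·-2 + -1·2 + -2·-3 = 4
  a_5 = 1·4 + -2·-4 + -1·-2 + -2·2 = 10
  a_6 = 1·10 + -2·4 + -1·-4 + -2·-2 = 10
  a_7 = 1·10 + -2·10 + -1·4 + -2·-4 = -6
  a_8 = 1·-6 + -2·10 + -1·10 + -2·4 = -44
  a_9 = 1·-44 + -2·-6 + -1·10 + -2·10 = -62
  a_10 = 1·-62 + -2·-44 + -1·-6 + -2·10 = 12
  a_11 = 1·12 + -2·-62 + -1·-44 + -2·-6 = 192
  a_12 = 1·192 + -2·12 + -1·-62 + -2·-44 = 318

1,-2,-1,-2 ; 318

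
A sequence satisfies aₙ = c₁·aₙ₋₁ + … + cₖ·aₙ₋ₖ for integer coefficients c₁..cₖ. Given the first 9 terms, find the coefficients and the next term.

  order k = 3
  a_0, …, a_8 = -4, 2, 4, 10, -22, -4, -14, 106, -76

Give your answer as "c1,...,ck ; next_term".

  a_3 = -1·4 + -1·2 + -4·-4 = 10
  a_4 = -1·10 + -1·4 + -4·2 = -22
  a_5 = -1·-22 + -1·10 + -4·4 = -4
  a_6 = -1·-4 + -1·-22 + -4·10 = -14
  a_7 = -1·-14 + -1·-4 + -4·-22 = 106
  a_8 = -1·106 + -1·-14 + -4·-4 = -76
  a_9 = -1·-76 + -1·106 + -4·-14 = 26

-1,-1,-4 ; 26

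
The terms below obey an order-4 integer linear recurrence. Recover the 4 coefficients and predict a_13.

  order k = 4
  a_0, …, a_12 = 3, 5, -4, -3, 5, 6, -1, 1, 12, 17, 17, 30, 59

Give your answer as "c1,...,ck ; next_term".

  a_4 = 1·-3 + 0·-4 + 1·5 + 1·3 = 5
  a_5 = 1·5 + 0·-3 + 1·-4 + 1·5 = 6
  a_6 = 1·6 + 0·5 + 1·-3 + 1·-4 = -1
  a_7 = 1·-1 + 0·6 + 1·5 + 1·-3 = 1
  a_8 = 1·1 + 0·-1 + 1·6 + 1·5 = 12
  a_9 = 1·12 + 0·1 + 1·-1 + 1·6 = 17
  a_10 = 1·17 + 0·12 + 1·1 + 1·-1 = 17
  a_11 = 1·17 + 0·17 + 1·12 + 1·1 = 30
  a_12 = 1·30 + 0·17 + 1·17 + 1·12 = 59
  a_13 = 1·59 + 0·30 + 1·17 + 1·17 = 93

1,0,1,1 ; 93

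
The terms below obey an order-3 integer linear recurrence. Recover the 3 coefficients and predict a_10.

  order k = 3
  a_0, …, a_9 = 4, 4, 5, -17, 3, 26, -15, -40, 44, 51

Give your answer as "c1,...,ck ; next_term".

  a_3 = -1·5 + -2·4 + -1·4 = -17
  a_4 = -1·-17 + -2·5 + -1·4 = 3
  a_5 = -1·3 + -2·-17 + -1·5 = 26
  a_6 = -1·26 + -2·3 + -1·-17 = -15
  a_7 = -1·-15 + -2·26 + -1·3 = -40
  a_8 = -1·-40 + -2·-15 + -1·26 = 44
  a_9 = -1·44 + -2·-40 + -1·-15 = 51
  a_10 = -1·51 + -2·44 + -1·-40 = -99

-1,-2,-1 ; -99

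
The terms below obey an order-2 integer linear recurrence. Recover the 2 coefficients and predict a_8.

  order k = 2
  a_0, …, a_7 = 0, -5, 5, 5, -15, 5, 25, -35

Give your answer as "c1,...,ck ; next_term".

  a_2 = -1·-5 + -2·0 = 5
  a_3 = -1·5 + -2·-5 = 5
  a_4 = -1·5 + -2·5 = -15
  a_5 = -1·-15 + -2·5 = 5
  a_6 = -1·5 + -2·-15 = 25
  a_7 = -1·25 + -2·5 = -35
  a_8 = -1·-35 + -2·25 = -15

-1,-2 ; -15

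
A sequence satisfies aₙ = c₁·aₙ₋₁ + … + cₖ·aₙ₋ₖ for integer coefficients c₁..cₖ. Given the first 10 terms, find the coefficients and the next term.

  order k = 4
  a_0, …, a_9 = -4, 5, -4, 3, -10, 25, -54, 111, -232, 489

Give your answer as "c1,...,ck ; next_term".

  a_4 = -2·3 + 0·-4 + 0·5 + 1·-4 = -10
  a_5 = -2·-10 + 0·3 + 0·-4 + 1·5 = 25
  a_6 = -2·25 + 0·-10 + 0·3 + 1·-4 = -54
  a_7 = -2·-54 + 0·25 + 0·-10 + 1·3 = 111
  a_8 = -2·111 + 0·-54 + 0·25 + 1·-10 = -232
  a_9 = -2·-232 + 0·111 + 0·-54 + 1·25 = 489
  a_10 = -2·489 + 0·-232 + 0·111 + 1·-54 = -1032

-2,0,0,1 ; -1032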